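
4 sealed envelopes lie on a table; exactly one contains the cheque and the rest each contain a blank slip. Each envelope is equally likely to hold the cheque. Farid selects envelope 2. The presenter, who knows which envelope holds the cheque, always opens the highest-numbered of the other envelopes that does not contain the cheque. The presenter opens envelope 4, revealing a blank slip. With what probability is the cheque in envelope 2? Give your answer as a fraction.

1/3

Consider each possible location of the cheque in turn.
If it is in any of envelopes 1, 2, and 3 (prior 1/4 each): envelope 4 is the highest-numbered option available, probability 1; weight (1/4)·1 = 1/4 each.
If it is in envelope 4 (prior 1/4): the presenter opened envelope 4, so this case is ruled out; weight (1/4)·0 = 0.
The weights sum to 3/4.
So P(the cheque in envelope 2 | the presenter opened envelope 4) = (1/4) / (3/4) = 1/3.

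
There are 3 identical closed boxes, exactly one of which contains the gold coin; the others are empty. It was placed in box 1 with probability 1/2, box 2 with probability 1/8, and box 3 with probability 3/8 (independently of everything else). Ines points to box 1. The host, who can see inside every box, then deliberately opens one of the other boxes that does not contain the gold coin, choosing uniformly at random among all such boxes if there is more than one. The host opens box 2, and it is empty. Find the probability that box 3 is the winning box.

3/5

Consider each possible location of the gold coin in turn.
If it is in box 1 (prior 1/2): the host has 2 equally likely choices, so probability 1/2; weight (1/2)·(1/2) = 1/4.
If it is in box 2 (prior 1/8): the host opened box 2, so this case is ruled out; weight (1/8)·0 = 0.
If it is in box 3 (prior 3/8): the host has no choice, probability 1; weight (3/8)·1 = 3/8.
The weights sum to 5/8.
So P(the gold coin in box 3 | the host opened box 2) = (3/8) / (5/8) = 3/5.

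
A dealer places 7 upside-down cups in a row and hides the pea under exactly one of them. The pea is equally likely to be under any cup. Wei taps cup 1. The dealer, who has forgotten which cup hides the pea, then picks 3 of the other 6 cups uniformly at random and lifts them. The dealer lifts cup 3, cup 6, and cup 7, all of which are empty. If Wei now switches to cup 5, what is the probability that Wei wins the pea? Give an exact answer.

Consider each possible location of the pea in turn.
If it is under any of cups 1, 2, 4, and 5 (prior 1/7 each): the dealer picks exactly this set with probability 1/20 regardless, and none is the prize; weight (1/7)·(1/20) = 1/140 each.
If it is under any of cups 3, 6, and 7 (prior 1/7 each): that cup was opened and seen not to hold the prize — ruled out; weight (1/7)·0 = 0 each.
The weights sum to 1/35.
So P(the pea under cup 5 | the dealer opened cup 3, cup 6, and cup 7) = (1/140) / (1/35) = 1/4.

1/4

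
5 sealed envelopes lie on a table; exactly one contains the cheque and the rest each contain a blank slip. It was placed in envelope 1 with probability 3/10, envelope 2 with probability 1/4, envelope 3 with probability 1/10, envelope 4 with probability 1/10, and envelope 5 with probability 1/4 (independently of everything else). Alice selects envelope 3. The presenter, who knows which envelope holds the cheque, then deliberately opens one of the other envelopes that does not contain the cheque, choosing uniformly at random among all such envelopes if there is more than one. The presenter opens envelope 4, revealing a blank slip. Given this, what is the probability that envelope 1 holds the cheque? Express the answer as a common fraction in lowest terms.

Apply Bayes' rule, conditioning on where the cheque actually is.
If it is in envelope 1 (prior 3/10): the presenter has 3 equally likely choices, so probability 1/3; weight (3/10)·(1/3) = 1/10.
If it is in either of envelopes 2 and 5 (prior 1/4 each): the presenter has 3 equally likely choices, so probability 1/3; weight (1/4)·(1/3) = 1/12 each.
If it is in envelope 3 (prior 1/10): the presenter has 4 equally likely choices, so probability 1/4; weight (1/10)·(1/4) = 1/40.
If it is in envelope 4 (prior 1/10): the presenter opened envelope 4, so this case is ruled out; weight (1/10)·0 = 0.
The weights sum to 7/24.
So P(the cheque in envelope 1 | the presenter opened envelope 4) = (1/10) / (7/24) = 12/35.

12/35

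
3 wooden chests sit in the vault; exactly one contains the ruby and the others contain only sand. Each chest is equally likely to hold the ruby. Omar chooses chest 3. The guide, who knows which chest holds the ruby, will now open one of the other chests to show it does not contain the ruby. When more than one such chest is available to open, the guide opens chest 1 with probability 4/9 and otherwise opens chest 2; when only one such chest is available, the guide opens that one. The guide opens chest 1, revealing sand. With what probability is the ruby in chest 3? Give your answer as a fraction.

Condition on the true location of the ruby.
If it is in chest 1 (prior 1/3): the guide opened chest 1, so this case is ruled out; weight (1/3)·0 = 0.
If it is in chest 2 (prior 1/3): only chest 1 is available, probability 1; weight (1/3)·1 = 1/3.
If it is in chest 3 (prior 1/3): chest 1 is available, opened with probability 4/9; weight (1/3)·(4/9) = 4/27.
The weights sum to 13/27.
So P(the ruby in chest 3 | the guide opened chest 1) = (4/27) / (13/27) = 4/13.

4/13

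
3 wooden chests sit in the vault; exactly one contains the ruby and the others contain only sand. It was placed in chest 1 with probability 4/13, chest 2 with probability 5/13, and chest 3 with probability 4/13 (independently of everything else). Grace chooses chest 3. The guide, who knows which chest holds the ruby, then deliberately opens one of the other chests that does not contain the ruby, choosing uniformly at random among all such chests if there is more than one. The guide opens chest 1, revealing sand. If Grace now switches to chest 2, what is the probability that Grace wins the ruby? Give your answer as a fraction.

Condition on the true location of the ruby.
If it is in chest 1 (prior 4/13): the guide opened chest 1, so this case is ruled out; weight (4/13)·0 = 0.
If it is in chest 2 (prior 5/13): the guide has no choice, probability 1; weight (5/13)·1 = 5/13.
If it is in chest 3 (prior 4/13): the guide has 2 equally likely choices, so probability 1/2; weight (4/13)·(1/2) = 2/13.
The weights sum to 7/13.
So P(the ruby in chest 2 | the guide opened chest 1) = (5/13) / (7/13) = 5/7.

5/7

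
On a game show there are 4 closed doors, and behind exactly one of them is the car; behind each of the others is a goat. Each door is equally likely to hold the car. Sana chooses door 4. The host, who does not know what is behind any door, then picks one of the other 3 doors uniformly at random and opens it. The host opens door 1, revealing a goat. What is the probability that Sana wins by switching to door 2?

1/3

Condition on the true location of the car.
If it is behind door 1 (prior 1/4): the host opened door 1, so this case is ruled out; weight (1/4)·0 = 0.
If it is behind any of doors 2, 3, and 4 (prior 1/4 each): the host picks door 1 with probability 1/3 regardless, and it is not the prize; weight (1/4)·(1/3) = 1/12 each.
The weights sum to 1/4.
So P(the car behind door 2 | the host opened door 1) = (1/12) / (1/4) = 1/3.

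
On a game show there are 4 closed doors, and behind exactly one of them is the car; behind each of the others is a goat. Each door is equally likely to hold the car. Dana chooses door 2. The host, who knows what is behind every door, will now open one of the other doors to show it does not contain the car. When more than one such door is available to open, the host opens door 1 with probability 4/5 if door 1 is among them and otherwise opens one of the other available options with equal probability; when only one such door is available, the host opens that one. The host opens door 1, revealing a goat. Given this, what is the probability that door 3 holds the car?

Condition on the true location of the car.
If it is behind door 1 (prior 1/4): the host opened door 1, so this case is ruled out; weight (1/4)·0 = 0.
If it is behind any of doors 2, 3, and 4 (prior 1/4 each): door 1 is available, opened with probability 4/5; weight (1/4)·(4/5) = 1/5 each.
The weights sum to 3/5.
So P(the car behind door 3 | the host opened door 1) = (1/5) / (3/5) = 1/3.

1/3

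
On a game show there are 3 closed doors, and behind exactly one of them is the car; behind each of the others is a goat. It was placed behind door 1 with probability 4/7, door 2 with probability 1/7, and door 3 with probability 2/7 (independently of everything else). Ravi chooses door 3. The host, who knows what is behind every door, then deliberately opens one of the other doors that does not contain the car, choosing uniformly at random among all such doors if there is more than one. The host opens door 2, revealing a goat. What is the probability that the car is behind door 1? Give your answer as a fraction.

Apply Bayes' rule, conditioning on where the car actually is.
If it is behind door 1 (prior 4/7): the host has no choice, probability 1; weight (4/7)·1 = 4/7.
If it is behind door 2 (prior 1/7): the host opened door 2, so this case is ruled out; weight (1/7)·0 = 0.
If it is behind door 3 (prior 2/7): the host has 2 equally likely choices, so probability 1/2; weight (2/7)·(1/2) = 1/7.
The weights sum to 5/7.
So P(the car behind door 1 | the host opened door 2) = (4/7) / (5/7) = 4/5.

4/5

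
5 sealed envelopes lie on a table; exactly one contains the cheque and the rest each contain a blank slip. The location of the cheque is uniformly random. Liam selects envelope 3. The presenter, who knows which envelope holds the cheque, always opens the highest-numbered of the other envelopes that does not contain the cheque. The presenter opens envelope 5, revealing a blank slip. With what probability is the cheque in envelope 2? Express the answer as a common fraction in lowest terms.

Apply Bayes' rule, conditioning on where the cheque actually is.
If it is in any of envelopes 1, 2, 3, and 4 (prior 1/5 each): envelope 5 is the highest-numbered option available, probability 1; weight (1/5)·1 = 1/5 each.
If it is in envelope 5 (prior 1/5): the presenter opened envelope 5, so this case is ruled out; weight (1/5)·0 = 0.
The weights sum to 4/5.
So P(the cheque in envelope 2 | the presenter opened envelope 5) = (1/5) / (4/5) = 1/4.

1/4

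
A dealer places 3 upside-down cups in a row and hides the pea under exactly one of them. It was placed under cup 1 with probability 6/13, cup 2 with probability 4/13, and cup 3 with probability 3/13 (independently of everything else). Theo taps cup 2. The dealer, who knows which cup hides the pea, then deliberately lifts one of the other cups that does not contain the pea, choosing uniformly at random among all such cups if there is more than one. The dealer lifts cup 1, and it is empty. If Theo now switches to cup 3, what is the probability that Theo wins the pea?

Apply Bayes' rule, conditioning on where the pea actually is.
If it is under cup 1 (prior 6/13): the dealer opened cup 1, so this case is ruled out; weight (6/13)·0 = 0.
If it is under cup 2 (prior 4/13): the dealer has 2 equally likely choices, so probability 1/2; weight (4/13)·(1/2) = 2/13.
If it is under cup 3 (prior 3/13): the dealer has no choice, probability 1; weight (3/13)·1 = 3/13.
The weights sum to 5/13.
So P(the pea under cup 3 | the dealer opened cup 1) = (3/13) / (5/13) = 3/5.

3/5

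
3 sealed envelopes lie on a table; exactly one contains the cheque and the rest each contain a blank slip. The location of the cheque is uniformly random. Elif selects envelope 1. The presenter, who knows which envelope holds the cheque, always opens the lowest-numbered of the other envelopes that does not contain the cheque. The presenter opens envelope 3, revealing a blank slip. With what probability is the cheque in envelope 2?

1

Consider each possible location of the cheque in turn.
If it is in envelope 1 (prior 1/3): the presenter would have opened envelope 2 instead, probability 0; weight (1/3)·0 = 0.
If it is in envelope 2 (prior 1/3): envelope 3 is the lowest-numbered option available, probability 1; weight (1/3)·1 = 1/3.
If it is in envelope 3 (prior 1/3): the presenter opened envelope 3, so this case is ruled out; weight (1/3)·0 = 0.
The weights sum to 1/3.
So P(the cheque in envelope 2 | the presenter opened envelope 3) = (1/3) / (1/3) = 1.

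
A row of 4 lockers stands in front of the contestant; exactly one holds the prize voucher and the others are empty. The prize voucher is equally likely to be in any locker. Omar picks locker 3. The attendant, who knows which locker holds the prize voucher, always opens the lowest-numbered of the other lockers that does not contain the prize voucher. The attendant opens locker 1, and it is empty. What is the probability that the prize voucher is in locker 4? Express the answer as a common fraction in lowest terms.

1/3

Apply Bayes' rule, conditioning on where the prize voucher actually is.
If it is in locker 1 (prior 1/4): the attendant opened locker 1, so this case is ruled out; weight (1/4)·0 = 0.
If it is in any of lockers 2, 3, and 4 (prior 1/4 each): locker 1 is the lowest-numbered option available, probability 1; weight (1/4)·1 = 1/4 each.
The weights sum to 3/4.
So P(the prize voucher in locker 4 | the attendant opened locker 1) = (1/4) / (3/4) = 1/3.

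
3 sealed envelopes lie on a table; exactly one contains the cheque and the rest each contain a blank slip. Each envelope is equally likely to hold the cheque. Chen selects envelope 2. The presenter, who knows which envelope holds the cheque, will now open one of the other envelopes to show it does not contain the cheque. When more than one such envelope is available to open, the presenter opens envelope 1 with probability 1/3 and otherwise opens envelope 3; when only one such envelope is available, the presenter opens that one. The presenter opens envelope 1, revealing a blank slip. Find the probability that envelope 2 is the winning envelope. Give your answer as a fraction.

1/4

Apply Bayes' rule, conditioning on where the cheque actually is.
If it is in envelope 1 (prior 1/3): the presenter opened envelope 1, so this case is ruled out; weight (1/3)·0 = 0.
If it is in envelope 2 (prior 1/3): envelope 1 is available, opened with probability 1/3; weight (1/3)·(1/3) = 1/9.
If it is in envelope 3 (prior 1/3): only envelope 1 is available, probability 1; weight (1/3)·1 = 1/3.
The weights sum to 4/9.
So P(the cheque in envelope 2 | the presenter opened envelope 1) = (1/9) / (4/9) = 1/4.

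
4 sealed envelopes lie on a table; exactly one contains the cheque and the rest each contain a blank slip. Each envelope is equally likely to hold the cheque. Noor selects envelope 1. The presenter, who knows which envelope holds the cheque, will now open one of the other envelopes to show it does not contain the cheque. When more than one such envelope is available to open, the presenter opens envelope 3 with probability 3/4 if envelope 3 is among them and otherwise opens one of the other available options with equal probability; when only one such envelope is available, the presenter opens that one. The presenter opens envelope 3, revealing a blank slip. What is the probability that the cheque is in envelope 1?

1/3

Consider each possible location of the cheque in turn.
If it is in any of envelopes 1, 2, and 4 (prior 1/4 each): envelope 3 is available, opened with probability 3/4; weight (1/4)·(3/4) = 3/16 each.
If it is in envelope 3 (prior 1/4): the presenter opened envelope 3, so this case is ruled out; weight (1/4)·0 = 0.
The weights sum to 9/16.
So P(the cheque in envelope 1 | the presenter opened envelope 3) = (3/16) / (9/16) = 1/3.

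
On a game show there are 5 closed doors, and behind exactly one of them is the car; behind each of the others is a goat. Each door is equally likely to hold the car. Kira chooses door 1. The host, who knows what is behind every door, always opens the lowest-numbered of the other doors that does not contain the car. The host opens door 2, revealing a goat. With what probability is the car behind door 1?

Apply Bayes' rule, conditioning on where the car actually is.
If it is behind any of doors 1, 3, 4, and 5 (prior 1/5 each): door 2 is the lowest-numbered option available, probability 1; weight (1/5)·1 = 1/5 each.
If it is behind door 2 (prior 1/5): the host opened door 2, so this case is ruled out; weight (1/5)·0 = 0.
The weights sum to 4/5.
So P(the car behind door 1 | the host opened door 2) = (1/5) / (4/5) = 1/4.

1/4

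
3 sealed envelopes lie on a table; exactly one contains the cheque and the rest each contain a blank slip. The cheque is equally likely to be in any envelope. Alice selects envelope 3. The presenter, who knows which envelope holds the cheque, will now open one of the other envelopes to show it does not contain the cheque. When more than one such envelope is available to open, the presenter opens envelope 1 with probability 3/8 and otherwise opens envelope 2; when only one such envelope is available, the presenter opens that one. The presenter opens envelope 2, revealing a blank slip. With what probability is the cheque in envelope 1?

Consider each possible location of the cheque in turn.
If it is in envelope 1 (prior 1/3): only envelope 2 is available, probability 1; weight (1/3)·1 = 1/3.
If it is in envelope 2 (prior 1/3): the presenter opened envelope 2, so this case is ruled out; weight (1/3)·0 = 0.
If it is in envelope 3 (prior 1/3): envelope 1 is available but not opened, probability 5/8; weight (1/3)·(5/8) = 5/24.
The weights sum to 13/24.
So P(the cheque in envelope 1 | the presenter opened envelope 2) = (1/3) / (13/24) = 8/13.

8/13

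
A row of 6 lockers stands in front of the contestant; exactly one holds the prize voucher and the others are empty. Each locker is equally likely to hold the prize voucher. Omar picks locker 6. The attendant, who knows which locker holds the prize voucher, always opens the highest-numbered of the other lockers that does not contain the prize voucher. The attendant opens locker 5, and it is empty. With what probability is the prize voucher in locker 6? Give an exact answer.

1/5

Apply Bayes' rule, conditioning on where the prize voucher actually is.
If it is in any of lockers 1, 2, 3, 4, and 6 (prior 1/6 each): locker 5 is the highest-numbered option available, probability 1; weight (1/6)·1 = 1/6 each.
If it is in locker 5 (prior 1/6): the attendant opened locker 5, so this case is ruled out; weight (1/6)·0 = 0.
The weights sum to 5/6.
So P(the prize voucher in locker 6 | the attendant opened locker 5) = (1/6) / (5/6) = 1/5.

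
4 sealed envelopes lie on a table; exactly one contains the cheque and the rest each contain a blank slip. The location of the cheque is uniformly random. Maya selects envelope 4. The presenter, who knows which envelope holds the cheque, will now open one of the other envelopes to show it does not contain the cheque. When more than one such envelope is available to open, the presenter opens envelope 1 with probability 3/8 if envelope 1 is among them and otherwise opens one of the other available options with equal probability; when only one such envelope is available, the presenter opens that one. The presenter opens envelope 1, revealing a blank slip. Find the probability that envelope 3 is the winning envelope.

1/3

Condition on the true location of the cheque.
If it is in envelope 1 (prior 1/4): the presenter opened envelope 1, so this case is ruled out; weight (1/4)·0 = 0.
If it is in any of envelopes 2, 3, and 4 (prior 1/4 each): envelope 1 is available, opened with probability 3/8; weight (1/4)·(3/8) = 3/32 each.
The weights sum to 9/32.
So P(the cheque in envelope 3 | the presenter opened envelope 1) = (3/32) / (9/32) = 1/3.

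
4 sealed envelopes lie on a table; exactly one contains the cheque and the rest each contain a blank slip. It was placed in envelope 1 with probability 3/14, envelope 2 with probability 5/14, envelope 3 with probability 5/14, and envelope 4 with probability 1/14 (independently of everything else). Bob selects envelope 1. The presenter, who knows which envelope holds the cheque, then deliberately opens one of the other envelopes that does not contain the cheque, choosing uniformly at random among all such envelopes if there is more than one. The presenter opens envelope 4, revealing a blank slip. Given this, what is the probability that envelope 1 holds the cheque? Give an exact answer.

Condition on the true location of the cheque.
If it is in envelope 1 (prior 3/14): the presenter has 3 equally likely choices, so probability 1/3; weight (3/14)·(1/3) = 1/14.
If it is in either of envelopes 2 and 3 (prior 5/14 each): the presenter has 2 equally likely choices, so probability 1/2; weight (5/14)·(1/2) = 5/28 each.
If it is in envelope 4 (prior 1/14): the presenter opened envelope 4, so this case is ruled out; weight (1/14)·0 = 0.
The weights sum to 3/7.
So P(the cheque in envelope 1 | the presenter opened envelope 4) = (1/14) / (3/7) = 1/6.

1/6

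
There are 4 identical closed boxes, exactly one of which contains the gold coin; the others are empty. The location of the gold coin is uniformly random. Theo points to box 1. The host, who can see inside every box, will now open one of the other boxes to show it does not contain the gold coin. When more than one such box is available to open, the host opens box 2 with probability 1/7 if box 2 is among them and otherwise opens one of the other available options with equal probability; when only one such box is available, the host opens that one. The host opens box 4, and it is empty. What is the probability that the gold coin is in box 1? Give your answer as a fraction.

6/25

Consider each possible location of the gold coin in turn.
If it is in box 1 (prior 1/4): box 2 is available but not opened; box 4 gets probability (1 − 1/7)/2 = 3/7; weight (1/4)·(3/7) = 3/28.
If it is in box 2 (prior 1/4): box 2 holds the prize so is unavailable; the host chooses uniformly among the 2 others, probability 1/2; weight (1/4)·(1/2) = 1/8.
If it is in box 3 (prior 1/4): box 2 is available but not opened, probability 6/7; weight (1/4)·(6/7) = 3/14.
If it is in box 4 (prior 1/4): the host opened box 4, so this case is ruled out; weight (1/4)·0 = 0.
The weights sum to 25/56.
So P(the gold coin in box 1 | the host opened box 4) = (3/28) / (25/56) = 6/25.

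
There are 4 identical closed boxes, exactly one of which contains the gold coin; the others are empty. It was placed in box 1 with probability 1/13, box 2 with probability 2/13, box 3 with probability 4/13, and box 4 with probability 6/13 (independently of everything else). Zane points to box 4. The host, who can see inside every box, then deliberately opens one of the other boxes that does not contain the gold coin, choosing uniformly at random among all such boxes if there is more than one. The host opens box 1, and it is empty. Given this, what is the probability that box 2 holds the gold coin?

1/5

Consider each possible location of the gold coin in turn.
If it is in box 1 (prior 1/13): the host opened box 1, so this case is ruled out; weight (1/13)·0 = 0.
If it is in box 2 (prior 2/13): the host has 2 equally likely choices, so probability 1/2; weight (2/13)·(1/2) = 1/13.
If it is in box 3 (prior 4/13): the host has 2 equally likely choices, so probability 1/2; weight (4/13)·(1/2) = 2/13.
If it is in box 4 (prior 6/13): the host has 3 equally likely choices, so probability 1/3; weight (6/13)·(1/3) = 2/13.
The weights sum to 5/13.
So P(the gold coin in box 2 | the host opened box 1) = (1/13) / (5/13) = 1/5.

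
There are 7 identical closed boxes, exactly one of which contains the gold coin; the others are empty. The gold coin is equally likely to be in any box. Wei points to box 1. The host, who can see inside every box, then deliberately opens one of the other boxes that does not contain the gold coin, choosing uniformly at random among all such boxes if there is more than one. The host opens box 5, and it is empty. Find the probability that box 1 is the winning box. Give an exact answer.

Apply Bayes' rule, conditioning on where the gold coin actually is.
If it is in box 1 (prior 1/7): the host has 6 equally likely choices, so probability 1/6; weight (1/7)·(1/6) = 1/42.
If it is in any of boxes 2, 3, 4, 6, and 7 (prior 1/7 each): the host has 5 equally likely choices, so probability 1/5; weight (1/7)·(1/5) = 1/35 each.
If it is in box 5 (prior 1/7): the host opened box 5, so this case is ruled out; weight (1/7)·0 = 0.
The weights sum to 1/6.
So P(the gold coin in box 1 | the host opened box 5) = (1/42) / (1/6) = 1/7.

1/7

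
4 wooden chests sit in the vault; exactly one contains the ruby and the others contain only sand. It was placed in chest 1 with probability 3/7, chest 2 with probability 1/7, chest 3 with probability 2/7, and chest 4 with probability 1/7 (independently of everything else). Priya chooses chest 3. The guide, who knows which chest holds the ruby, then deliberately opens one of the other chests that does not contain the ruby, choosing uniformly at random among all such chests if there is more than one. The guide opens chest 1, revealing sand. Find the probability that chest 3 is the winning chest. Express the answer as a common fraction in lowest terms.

2/5

Condition on the true location of the ruby.
If it is in chest 1 (prior 3/7): the guide opened chest 1, so this case is ruled out; weight (3/7)·0 = 0.
If it is in either of chests 2 and 4 (prior 1/7 each): the guide has 2 equally likely choices, so probability 1/2; weight (1/7)·(1/2) = 1/14 each.
If it is in chest 3 (prior 2/7): the guide has 3 equally likely choices, so probability 1/3; weight (2/7)·(1/3) = 2/21.
The weights sum to 5/21.
So P(the ruby in chest 3 | the guide opened chest 1) = (2/21) / (5/21) = 2/5.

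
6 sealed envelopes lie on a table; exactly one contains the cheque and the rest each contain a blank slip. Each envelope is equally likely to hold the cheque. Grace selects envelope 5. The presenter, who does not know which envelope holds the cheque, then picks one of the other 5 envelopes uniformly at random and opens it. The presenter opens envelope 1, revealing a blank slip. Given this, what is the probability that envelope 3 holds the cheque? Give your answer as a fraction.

1/5

Because the presenter chose which envelope to open without knowing where the cheque is, the choice is independent of the prize location. Learning that envelope 1 does not hold the cheque simply rules out that one location and leaves the remaining 5 envelopes still equally likely by symmetry.
So P(the cheque in envelope 3) = 1/5.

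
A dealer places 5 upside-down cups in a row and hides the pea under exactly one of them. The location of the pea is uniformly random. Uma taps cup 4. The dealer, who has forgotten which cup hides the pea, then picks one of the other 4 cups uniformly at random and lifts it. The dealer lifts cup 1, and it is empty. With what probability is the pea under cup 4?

1/4

Consider each possible location of the pea in turn.
If it is under cup 1 (prior 1/5): the dealer opened cup 1, so this case is ruled out; weight (1/5)·0 = 0.
If it is under any of cups 2, 3, 4, and 5 (prior 1/5 each): the dealer picks cup 1 with probability 1/4 regardless, and it is not the prize; weight (1/5)·(1/4) = 1/20 each.
The weights sum to 1/5.
So P(the pea under cup 4 | the dealer opened cup 1) = (1/20) / (1/5) = 1/4.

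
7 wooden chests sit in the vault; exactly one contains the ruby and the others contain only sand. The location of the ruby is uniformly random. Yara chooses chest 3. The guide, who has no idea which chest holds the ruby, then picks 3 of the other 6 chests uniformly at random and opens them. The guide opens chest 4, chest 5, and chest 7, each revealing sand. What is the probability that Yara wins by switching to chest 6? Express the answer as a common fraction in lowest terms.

1/4

Condition on the true location of the ruby.
If it is in any of chests 1, 2, 3, and 6 (prior 1/7 each): the guide picks exactly this set with probability 1/20 regardless, and none is the prize; weight (1/7)·(1/20) = 1/140 each.
If it is in any of chests 4, 5, and 7 (prior 1/7 each): that chest was opened and seen not to hold the prize — ruled out; weight (1/7)·0 = 0 each.
The weights sum to 1/35.
So P(the ruby in chest 6 | the guide opened chest 4, chest 5, and chest 7) = (1/140) / (1/35) = 1/4.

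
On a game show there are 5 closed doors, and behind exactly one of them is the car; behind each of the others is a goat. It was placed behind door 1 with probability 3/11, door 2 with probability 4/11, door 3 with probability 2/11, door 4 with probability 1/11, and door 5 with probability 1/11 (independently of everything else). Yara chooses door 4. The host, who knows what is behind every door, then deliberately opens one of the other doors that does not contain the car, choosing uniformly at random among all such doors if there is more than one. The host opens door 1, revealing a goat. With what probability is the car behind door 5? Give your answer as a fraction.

Consider each possible location of the car in turn.
If it is behind door 1 (prior 3/11): the host opened door 1, so this case is ruled out; weight (3/11)·0 = 0.
If it is behind door 2 (prior 4/11): the host has 3 equally likely choices, so probability 1/3; weight (4/11)·(1/3) = 4/33.
If it is behind door 3 (prior 2/11): the host has 3 equally likely choices, so probability 1/3; weight (2/11)·(1/3) = 2/33.
If it is behind door 4 (prior 1/11): the host has 4 equally likely choices, so probability 1/4; weight (1/11)·(1/4) = 1/44.
If it is behind door 5 (prior 1/11): the host has 3 equally likely choices, so probability 1/3; weight (1/11)·(1/3) = 1/33.
The weights sum to 31/132.
So P(the car behind door 5 | the host opened door 1) = (1/33) / (31/132) = 4/31.

4/31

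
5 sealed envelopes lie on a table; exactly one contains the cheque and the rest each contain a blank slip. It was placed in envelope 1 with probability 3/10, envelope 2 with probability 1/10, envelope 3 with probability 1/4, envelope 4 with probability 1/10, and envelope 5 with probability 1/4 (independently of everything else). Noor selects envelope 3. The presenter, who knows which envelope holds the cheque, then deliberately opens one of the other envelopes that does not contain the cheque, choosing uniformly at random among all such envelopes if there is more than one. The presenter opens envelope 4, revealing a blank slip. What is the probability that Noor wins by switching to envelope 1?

Consider each possible location of the cheque in turn.
If it is in envelope 1 (prior 3/10): the presenter has 3 equally likely choices, so probability 1/3; weight (3/10)·(1/3) = 1/10.
If it is in envelope 2 (prior 1/10): the presenter has 3 equally likely choices, so probability 1/3; weight (1/10)·(1/3) = 1/30.
If it is in envelope 3 (prior 1/4): the presenter has 4 equally likely choices, so probability 1/4; weight (1/4)·(1/4) = 1/16.
If it is in envelope 4 (prior 1/10): the presenter opened envelope 4, so this case is ruled out; weight (1/10)·0 = 0.
If it is in envelope 5 (prior 1/4): the presenter has 3 equally likely choices, so probability 1/3; weight (1/4)·(1/3) = 1/12.
The weights sum to 67/240.
So P(the cheque in envelope 1 | the presenter opened envelope 4) = (1/10) / (67/240) = 24/67.

24/67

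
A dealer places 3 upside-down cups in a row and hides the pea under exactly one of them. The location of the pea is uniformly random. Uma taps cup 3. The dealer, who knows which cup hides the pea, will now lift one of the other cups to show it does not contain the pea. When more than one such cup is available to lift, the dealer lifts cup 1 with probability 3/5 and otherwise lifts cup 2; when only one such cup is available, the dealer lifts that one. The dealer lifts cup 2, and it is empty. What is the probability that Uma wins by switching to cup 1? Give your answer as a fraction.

5/7

Apply Bayes' rule, conditioning on where the pea actually is.
If it is under cup 1 (prior 1/3): only cup 2 is available, probability 1; weight (1/3)·1 = 1/3.
If it is under cup 2 (prior 1/3): the dealer opened cup 2, so this case is ruled out; weight (1/3)·0 = 0.
If it is under cup 3 (prior 1/3): cup 1 is available but not opened, probability 2/5; weight (1/3)·(2/5) = 2/15.
The weights sum to 7/15.
So P(the pea under cup 1 | the dealer opened cup 2) = (1/3) / (7/15) = 5/7.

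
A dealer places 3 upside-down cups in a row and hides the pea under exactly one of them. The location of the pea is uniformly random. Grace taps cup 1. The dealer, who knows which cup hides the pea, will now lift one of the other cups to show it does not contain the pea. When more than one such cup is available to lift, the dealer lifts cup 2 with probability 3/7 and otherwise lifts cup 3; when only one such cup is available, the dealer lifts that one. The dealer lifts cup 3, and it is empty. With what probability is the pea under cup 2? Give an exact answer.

Consider each possible location of the pea in turn.
If it is under cup 1 (prior 1/3): cup 2 is available but not opened, probability 4/7; weight (1/3)·(4/7) = 4/21.
If it is under cup 2 (prior 1/3): only cup 3 is available, probability 1; weight (1/3)·1 = 1/3.
If it is under cup 3 (prior 1/3): the dealer opened cup 3, so this case is ruled out; weight (1/3)·0 = 0.
The weights sum to 11/21.
So P(the pea under cup 2 | the dealer opened cup 3) = (1/3) / (11/21) = 7/11.

7/11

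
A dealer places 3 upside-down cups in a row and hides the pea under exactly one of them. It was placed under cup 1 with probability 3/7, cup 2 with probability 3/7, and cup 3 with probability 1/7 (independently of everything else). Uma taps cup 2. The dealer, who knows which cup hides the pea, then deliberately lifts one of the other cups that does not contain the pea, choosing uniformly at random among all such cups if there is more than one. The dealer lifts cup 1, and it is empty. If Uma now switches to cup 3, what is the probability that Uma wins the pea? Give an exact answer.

Condition on the true location of the pea.
If it is under cup 1 (prior 3/7): the dealer opened cup 1, so this case is ruled out; weight (3/7)·0 = 0.
If it is under cup 2 (prior 3/7): the dealer has 2 equally likely choices, so probability 1/2; weight (3/7)·(1/2) = 3/14.
If it is under cup 3 (prior 1/7): the dealer has no choice, probability 1; weight (1/7)·1 = 1/7.
The weights sum to 5/14.
So P(the pea under cup 3 | the dealer opened cup 1) = (1/7) / (5/14) = 2/5.

2/5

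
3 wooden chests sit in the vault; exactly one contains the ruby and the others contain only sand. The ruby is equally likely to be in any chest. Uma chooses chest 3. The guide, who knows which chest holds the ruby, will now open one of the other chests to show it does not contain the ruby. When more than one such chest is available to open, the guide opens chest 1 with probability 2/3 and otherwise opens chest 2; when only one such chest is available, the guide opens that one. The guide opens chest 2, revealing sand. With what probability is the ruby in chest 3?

1/4

Consider each possible location of the ruby in turn.
If it is in chest 1 (prior 1/3): only chest 2 is available, probability 1; weight (1/3)·1 = 1/3.
If it is in chest 2 (prior 1/3): the guide opened chest 2, so this case is ruled out; weight (1/3)·0 = 0.
If it is in chest 3 (prior 1/3): chest 1 is available but not opened, probability 1/3; weight (1/3)·(1/3) = 1/9.
The weights sum to 4/9.
So P(the ruby in chest 3 | the guide opened chest 2) = (1/9) / (4/9) = 1/4.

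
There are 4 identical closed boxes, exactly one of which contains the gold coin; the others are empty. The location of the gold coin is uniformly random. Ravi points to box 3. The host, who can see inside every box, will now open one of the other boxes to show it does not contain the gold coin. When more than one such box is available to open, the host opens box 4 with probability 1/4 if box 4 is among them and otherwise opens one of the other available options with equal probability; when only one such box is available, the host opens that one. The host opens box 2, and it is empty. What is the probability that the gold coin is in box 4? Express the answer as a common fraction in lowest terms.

Apply Bayes' rule, conditioning on where the gold coin actually is.
If it is in box 1 (prior 1/4): box 4 is available but not opened, probability 3/4; weight (1/4)·(3/4) = 3/16.
If it is in box 2 (prior 1/4): the host opened box 2, so this case is ruled out; weight (1/4)·0 = 0.
If it is in box 3 (prior 1/4): box 4 is available but not opened; box 2 gets probability (1 − 1/4)/2 = 3/8; weight (1/4)·(3/8) = 3/32.
If it is in box 4 (prior 1/4): box 4 holds the prize so is unavailable; the host chooses uniformly among the 2 others, probability 1/2; weight (1/4)·(1/2) = 1/8.
The weights sum to 13/32.
So P(the gold coin in box 4 | the host opened box 2) = (1/8) / (13/32) = 4/13.

4/13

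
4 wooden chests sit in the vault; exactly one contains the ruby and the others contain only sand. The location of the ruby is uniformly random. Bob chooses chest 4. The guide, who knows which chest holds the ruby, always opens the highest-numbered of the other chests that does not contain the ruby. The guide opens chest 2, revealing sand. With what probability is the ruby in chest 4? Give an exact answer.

0

Consider each possible location of the ruby in turn.
If it is in either of chests 1 and 4 (prior 1/4 each): the guide would have opened chest 3 instead, probability 0; weight (1/4)·0 = 0 each.
If it is in chest 2 (prior 1/4): the guide opened chest 2, so this case is ruled out; weight (1/4)·0 = 0.
If it is in chest 3 (prior 1/4): chest 2 is the highest-numbered option available, probability 1; weight (1/4)·1 = 1/4.
The weights sum to 1/4.
So P(the ruby in chest 4 | the guide opened chest 2) = 0 / (1/4) = 0.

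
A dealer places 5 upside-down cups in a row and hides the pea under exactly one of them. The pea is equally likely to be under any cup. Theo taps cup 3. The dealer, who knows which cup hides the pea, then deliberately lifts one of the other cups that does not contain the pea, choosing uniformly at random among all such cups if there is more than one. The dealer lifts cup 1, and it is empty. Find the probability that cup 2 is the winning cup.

4/15

Condition on the true location of the pea.
If it is under cup 1 (prior 1/5): the dealer opened cup 1, so this case is ruled out; weight (1/5)·0 = 0.
If it is under any of cups 2, 4, and 5 (prior 1/5 each): the dealer has 3 equally likely choices, so probability 1/3; weight (1/5)·(1/3) = 1/15 each.
If it is under cup 3 (prior 1/5): the dealer has 4 equally likely choices, so probability 1/4; weight (1/5)·(1/4) = 1/20.
The weights sum to 1/4.
So P(the pea under cup 2 | the dealer opened cup 1) = (1/15) / (1/4) = 4/15.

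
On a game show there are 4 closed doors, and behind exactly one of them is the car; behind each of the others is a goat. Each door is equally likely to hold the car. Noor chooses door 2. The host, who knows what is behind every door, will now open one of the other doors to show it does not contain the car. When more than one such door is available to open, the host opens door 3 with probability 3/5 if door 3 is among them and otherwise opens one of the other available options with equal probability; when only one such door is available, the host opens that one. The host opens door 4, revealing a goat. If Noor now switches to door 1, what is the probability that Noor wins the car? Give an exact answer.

4/11

Condition on the true location of the car.
If it is behind door 1 (prior 1/4): door 3 is available but not opened, probability 2/5; weight (1/4)·(2/5) = 1/10.
If it is behind door 2 (prior 1/4): door 3 is available but not opened; door 4 gets probability (1 − 3/5)/2 = 1/5; weight (1/4)·(1/5) = 1/20.
If it is behind door 3 (prior 1/4): door 3 holds the prize so is unavailable; the host chooses uniformly among the 2 others, probability 1/2; weight (1/4)·(1/2) = 1/8.
If it is behind door 4 (prior 1/4): the host opened door 4, so this case is ruled out; weight (1/4)·0 = 0.
The weights sum to 11/40.
So P(the car behind door 1 | the host opened door 4) = (1/10) / (11/40) = 4/11.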